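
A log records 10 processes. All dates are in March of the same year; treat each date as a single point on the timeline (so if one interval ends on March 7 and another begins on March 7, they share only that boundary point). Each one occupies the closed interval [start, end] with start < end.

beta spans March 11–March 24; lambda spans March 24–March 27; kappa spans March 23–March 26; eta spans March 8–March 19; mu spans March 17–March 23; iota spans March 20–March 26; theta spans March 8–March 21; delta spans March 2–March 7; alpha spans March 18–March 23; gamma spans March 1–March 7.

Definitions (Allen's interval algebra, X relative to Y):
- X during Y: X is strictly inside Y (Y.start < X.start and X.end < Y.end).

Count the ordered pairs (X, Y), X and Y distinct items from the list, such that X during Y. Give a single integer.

Checking all 90 ordered pairs for relation 'during'; matching pairs in alphabetical order:
(alpha, beta): alpha during beta ✓
(mu, beta): mu during beta ✓
Count: 2.

2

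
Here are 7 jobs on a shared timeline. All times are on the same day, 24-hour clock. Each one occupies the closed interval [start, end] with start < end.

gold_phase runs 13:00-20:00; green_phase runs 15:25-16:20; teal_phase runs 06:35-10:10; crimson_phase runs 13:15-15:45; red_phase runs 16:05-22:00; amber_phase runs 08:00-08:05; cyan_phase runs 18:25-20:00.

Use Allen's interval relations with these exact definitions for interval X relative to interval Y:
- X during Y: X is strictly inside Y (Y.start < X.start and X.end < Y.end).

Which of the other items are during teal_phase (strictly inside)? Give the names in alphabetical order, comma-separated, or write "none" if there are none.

amber_phase

Target teal_phase = [06:35, 10:10].
amber_phase [08:00, 08:05] → during → yes.
crimson_phase [13:15, 15:45] → after → no.
cyan_phase [18:25, 20:00] → after → no.
gold_phase [13:00, 20:00] → after → no.
green_phase [15:25, 16:20] → after → no.
red_phase [16:05, 22:00] → after → no.
Result: amber_phase.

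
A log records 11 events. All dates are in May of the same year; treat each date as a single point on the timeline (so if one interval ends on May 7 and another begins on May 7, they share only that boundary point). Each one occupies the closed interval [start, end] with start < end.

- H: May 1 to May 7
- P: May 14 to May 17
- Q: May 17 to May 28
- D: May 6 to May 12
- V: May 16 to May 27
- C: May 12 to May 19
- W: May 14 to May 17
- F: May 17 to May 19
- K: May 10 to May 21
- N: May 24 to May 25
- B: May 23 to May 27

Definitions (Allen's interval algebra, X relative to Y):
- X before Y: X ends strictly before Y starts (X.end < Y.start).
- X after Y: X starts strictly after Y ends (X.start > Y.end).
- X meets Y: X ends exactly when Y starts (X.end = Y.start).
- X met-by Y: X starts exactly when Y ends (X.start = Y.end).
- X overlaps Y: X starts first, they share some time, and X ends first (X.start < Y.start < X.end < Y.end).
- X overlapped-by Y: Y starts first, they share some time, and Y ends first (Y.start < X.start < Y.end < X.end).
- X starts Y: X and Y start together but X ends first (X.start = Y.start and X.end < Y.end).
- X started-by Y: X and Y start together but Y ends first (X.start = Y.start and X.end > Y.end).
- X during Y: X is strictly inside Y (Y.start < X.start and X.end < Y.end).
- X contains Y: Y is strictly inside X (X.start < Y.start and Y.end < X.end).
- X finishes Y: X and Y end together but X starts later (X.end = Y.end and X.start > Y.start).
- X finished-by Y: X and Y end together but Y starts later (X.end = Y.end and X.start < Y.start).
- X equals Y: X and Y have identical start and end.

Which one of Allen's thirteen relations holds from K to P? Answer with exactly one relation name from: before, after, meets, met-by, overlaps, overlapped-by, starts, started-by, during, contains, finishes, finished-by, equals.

contains

K = [May 10, May 21]; P = [May 14, May 17].
Compare endpoints: K.start < P.start, K.start < P.end, K.end > P.start, K.end > P.end.
That pattern is 'contains'.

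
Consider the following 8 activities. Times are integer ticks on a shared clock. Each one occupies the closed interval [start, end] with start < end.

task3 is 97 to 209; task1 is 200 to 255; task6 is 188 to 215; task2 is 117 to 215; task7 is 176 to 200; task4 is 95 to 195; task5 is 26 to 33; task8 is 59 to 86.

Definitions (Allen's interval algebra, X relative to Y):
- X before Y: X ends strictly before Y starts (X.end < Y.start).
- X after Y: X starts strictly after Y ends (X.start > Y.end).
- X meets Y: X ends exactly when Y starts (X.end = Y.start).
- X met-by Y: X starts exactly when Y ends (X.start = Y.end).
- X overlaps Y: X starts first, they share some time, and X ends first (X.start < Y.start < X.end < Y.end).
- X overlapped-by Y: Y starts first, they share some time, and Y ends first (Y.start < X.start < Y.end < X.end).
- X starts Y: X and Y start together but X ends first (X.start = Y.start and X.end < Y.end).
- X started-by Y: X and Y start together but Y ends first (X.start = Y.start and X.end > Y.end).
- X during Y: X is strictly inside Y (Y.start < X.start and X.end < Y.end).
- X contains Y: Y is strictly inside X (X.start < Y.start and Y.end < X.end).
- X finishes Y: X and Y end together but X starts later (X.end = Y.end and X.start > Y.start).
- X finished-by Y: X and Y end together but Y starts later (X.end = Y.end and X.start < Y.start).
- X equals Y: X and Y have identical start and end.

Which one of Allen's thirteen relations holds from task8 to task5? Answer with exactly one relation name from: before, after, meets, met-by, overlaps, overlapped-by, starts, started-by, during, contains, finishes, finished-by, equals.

task8 = [59, 86]; task5 = [26, 33].
Compare endpoints: task8.start > task5.start, task8.start > task5.end, task8.end > task5.start, task8.end > task5.end.
That pattern is 'after'.

after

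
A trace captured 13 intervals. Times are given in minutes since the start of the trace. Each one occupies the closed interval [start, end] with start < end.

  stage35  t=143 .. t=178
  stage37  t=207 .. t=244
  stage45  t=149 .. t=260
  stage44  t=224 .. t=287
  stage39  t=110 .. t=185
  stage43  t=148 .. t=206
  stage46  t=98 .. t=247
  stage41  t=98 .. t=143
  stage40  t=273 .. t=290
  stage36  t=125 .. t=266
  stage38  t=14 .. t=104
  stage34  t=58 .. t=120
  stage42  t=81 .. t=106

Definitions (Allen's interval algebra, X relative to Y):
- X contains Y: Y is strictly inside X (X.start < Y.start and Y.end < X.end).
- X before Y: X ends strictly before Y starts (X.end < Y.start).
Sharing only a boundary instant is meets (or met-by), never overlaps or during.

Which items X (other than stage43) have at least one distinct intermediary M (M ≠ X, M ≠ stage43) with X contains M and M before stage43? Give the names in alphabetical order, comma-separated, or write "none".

stage34

Target stage43 = [t=148, t=206].
Intermediaries M with M before stage43: stage34, stage38, stage41, stage42.
Via stage34 — items with X contains stage34: none.
Via stage38 — items with X contains stage38: none.
Via stage41 — items with X contains stage41: none.
Via stage42 — items with X contains stage42: stage34.
Union: stage34.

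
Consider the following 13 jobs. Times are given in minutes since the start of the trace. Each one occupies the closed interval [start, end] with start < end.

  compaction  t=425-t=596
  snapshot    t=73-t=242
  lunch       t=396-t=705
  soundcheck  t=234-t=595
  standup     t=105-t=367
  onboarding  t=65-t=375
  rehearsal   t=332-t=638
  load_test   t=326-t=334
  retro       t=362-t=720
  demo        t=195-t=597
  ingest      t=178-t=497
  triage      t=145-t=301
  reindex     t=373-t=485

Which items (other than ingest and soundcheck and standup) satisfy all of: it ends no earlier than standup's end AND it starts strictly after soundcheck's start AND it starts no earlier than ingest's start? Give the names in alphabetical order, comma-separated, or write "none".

compaction, lunch, rehearsal, reindex, retro

Conditions: its end is no earlier than standup's end (X.end >= t=367) AND its start is strictly after soundcheck's start (X.start > t=234) AND its start is no earlier than ingest's start (X.start >= t=178).
compaction: end t=596 >= t=367? ✓; start t=425 > t=234? ✓; start t=425 >= t=178? ✓ → yes.
demo: end t=597 >= t=367? ✓; start t=195 > t=234? ✗; start t=195 >= t=178? ✓ → no.
load_test: end t=334 >= t=367? ✗; start t=326 > t=234? ✓; start t=326 >= t=178? ✓ → no.
lunch: end t=705 >= t=367? ✓; start t=396 > t=234? ✓; start t=396 >= t=178? ✓ → yes.
onboarding: end t=375 >= t=367? ✓; start t=65 > t=234? ✗; start t=65 >= t=178? ✗ → no.
rehearsal: end t=638 >= t=367? ✓; start t=332 > t=234? ✓; start t=332 >= t=178? ✓ → yes.
reindex: end t=485 >= t=367? ✓; start t=373 > t=234? ✓; start t=373 >= t=178? ✓ → yes.
retro: end t=720 >= t=367? ✓; start t=362 > t=234? ✓; start t=362 >= t=178? ✓ → yes.
snapshot: end t=242 >= t=367? ✗; start t=73 > t=234? ✗; start t=73 >= t=178? ✗ → no.
triage: end t=301 >= t=367? ✗; start t=145 > t=234? ✗; start t=145 >= t=178? ✗ → no.
Result: compaction, lunch, rehearsal, reindex, retro.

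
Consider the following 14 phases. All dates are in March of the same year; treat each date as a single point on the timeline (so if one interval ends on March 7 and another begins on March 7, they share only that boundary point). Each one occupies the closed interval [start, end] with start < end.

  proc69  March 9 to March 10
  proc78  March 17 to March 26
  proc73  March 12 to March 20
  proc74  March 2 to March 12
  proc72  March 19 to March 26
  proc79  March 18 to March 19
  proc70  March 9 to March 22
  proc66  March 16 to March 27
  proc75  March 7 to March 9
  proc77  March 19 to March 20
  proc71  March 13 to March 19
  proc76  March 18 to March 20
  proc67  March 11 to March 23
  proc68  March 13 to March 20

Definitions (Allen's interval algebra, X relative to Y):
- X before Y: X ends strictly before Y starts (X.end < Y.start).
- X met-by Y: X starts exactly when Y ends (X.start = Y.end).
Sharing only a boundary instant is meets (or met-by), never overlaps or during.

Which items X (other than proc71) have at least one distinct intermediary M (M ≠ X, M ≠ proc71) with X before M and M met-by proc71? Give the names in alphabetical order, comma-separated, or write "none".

proc69, proc74, proc75

Target proc71 = [March 13, March 19].
Intermediaries M with M met-by proc71: proc72, proc77.
Via proc72 — items with X before proc72: proc69, proc74, proc75.
Via proc77 — items with X before proc77: proc69, proc74, proc75.
Union: proc69, proc74, proc75.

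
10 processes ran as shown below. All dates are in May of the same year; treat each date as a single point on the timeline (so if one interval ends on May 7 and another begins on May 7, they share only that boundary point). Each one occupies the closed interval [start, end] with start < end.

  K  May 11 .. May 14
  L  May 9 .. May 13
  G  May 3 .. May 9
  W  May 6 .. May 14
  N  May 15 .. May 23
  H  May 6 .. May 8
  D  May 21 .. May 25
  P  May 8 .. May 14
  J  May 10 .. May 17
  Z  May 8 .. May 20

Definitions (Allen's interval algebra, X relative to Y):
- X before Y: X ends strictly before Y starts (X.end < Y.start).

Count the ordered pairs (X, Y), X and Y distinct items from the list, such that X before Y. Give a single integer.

19

Checking all 90 ordered pairs for relation 'before'; matching pairs in alphabetical order:
(G, D): G before D ✓
(G, J): G before J ✓
(G, K): G before K ✓
(G, N): G before N ✓
(H, D): H before D ✓
(H, J): H before J ✓
(H, K): H before K ✓
(H, L): H before L ✓
(H, N): H before N ✓
(J, D): J before D ✓
(K, D): K before D ✓
(K, N): K before N ✓
(L, D): L before D ✓
(L, N): L before N ✓
(P, D): P before D ✓
(P, N): P before N ✓
(W, D): W before D ✓
(W, N): W before N ✓
(Z, D): Z before D ✓
Count: 19.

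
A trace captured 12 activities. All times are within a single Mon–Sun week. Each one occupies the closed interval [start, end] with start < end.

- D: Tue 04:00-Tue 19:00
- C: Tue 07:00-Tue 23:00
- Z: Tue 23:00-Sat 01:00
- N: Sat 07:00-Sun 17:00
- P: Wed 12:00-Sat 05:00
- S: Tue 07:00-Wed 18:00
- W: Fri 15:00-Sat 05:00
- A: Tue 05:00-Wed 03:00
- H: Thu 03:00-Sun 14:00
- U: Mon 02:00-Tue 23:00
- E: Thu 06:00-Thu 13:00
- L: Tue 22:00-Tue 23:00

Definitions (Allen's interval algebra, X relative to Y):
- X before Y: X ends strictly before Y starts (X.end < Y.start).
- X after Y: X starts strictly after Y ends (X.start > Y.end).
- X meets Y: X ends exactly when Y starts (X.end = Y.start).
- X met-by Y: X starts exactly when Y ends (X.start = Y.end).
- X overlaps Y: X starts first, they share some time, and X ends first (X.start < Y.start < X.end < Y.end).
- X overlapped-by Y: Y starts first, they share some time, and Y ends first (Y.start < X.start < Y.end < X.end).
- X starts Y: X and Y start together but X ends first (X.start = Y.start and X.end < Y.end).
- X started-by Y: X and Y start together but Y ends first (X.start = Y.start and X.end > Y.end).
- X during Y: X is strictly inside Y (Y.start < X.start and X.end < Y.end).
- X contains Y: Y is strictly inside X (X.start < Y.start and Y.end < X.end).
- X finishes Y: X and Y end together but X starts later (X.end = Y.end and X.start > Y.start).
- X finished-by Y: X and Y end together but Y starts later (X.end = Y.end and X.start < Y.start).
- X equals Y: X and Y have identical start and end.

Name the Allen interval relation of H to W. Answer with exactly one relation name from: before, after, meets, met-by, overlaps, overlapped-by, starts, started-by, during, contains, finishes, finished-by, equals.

H = [Thu 03:00, Sun 14:00]; W = [Fri 15:00, Sat 05:00].
Compare endpoints: H.start < W.start, H.start < W.end, H.end > W.start, H.end > W.end.
That pattern is 'contains'.

contains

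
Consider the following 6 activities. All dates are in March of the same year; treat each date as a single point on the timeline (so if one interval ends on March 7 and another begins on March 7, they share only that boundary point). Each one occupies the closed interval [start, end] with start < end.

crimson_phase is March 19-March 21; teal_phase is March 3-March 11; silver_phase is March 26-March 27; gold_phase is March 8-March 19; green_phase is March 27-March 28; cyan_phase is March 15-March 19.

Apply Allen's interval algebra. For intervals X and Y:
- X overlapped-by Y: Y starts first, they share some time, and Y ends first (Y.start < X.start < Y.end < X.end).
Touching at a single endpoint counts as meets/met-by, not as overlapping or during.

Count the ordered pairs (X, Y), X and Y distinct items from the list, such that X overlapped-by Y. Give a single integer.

1

Checking all 30 ordered pairs for relation 'overlapped-by'; matching pairs in alphabetical order:
(gold_phase, teal_phase): gold_phase overlapped-by teal_phase ✓
Count: 1.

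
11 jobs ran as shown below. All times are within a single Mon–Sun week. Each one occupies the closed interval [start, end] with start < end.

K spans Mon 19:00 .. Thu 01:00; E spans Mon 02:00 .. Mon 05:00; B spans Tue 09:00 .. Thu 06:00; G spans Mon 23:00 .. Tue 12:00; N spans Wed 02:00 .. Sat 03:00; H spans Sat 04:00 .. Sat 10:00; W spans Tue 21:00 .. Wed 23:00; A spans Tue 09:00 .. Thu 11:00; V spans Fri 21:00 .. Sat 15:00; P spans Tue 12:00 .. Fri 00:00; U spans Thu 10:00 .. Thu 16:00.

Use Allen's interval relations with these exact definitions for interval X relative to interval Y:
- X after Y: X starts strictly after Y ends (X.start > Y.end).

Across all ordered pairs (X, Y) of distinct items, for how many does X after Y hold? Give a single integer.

31

Checking all 110 ordered pairs for relation 'after'; matching pairs in alphabetical order:
(A, E): A after E ✓
(B, E): B after E ✓
(G, E): G after E ✓
(H, A): H after A ✓
(H, B): H after B ✓
(H, E): H after E ✓
(H, G): H after G ✓
(H, K): H after K ✓
(H, N): H after N ✓
(H, P): H after P ✓
(H, U): H after U ✓
(H, W): H after W ✓
(K, E): K after E ✓
(N, E): N after E ✓
(N, G): N after G ✓
(P, E): P after E ✓
(U, B): U after B ✓
(U, E): U after E ✓
(U, G): U after G ✓
(U, K): U after K ✓
(U, W): U after W ✓
(V, A): V after A ✓
(V, B): V after B ✓
(V, E): V after E ✓
... plus 7 further pairs not listed.
Count: 31.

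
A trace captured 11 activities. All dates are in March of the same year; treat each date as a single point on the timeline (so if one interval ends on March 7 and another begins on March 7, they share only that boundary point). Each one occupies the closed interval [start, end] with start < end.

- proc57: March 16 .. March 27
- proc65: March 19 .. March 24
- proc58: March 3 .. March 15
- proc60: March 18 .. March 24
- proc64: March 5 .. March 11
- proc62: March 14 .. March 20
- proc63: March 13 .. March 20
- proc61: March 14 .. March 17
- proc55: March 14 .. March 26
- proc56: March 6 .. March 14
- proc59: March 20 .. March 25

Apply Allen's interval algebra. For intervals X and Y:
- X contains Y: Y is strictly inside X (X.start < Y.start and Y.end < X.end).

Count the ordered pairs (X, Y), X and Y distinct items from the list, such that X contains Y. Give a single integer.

9

Checking all 110 ordered pairs for relation 'contains'; matching pairs in alphabetical order:
(proc55, proc59): proc55 contains proc59 ✓
(proc55, proc60): proc55 contains proc60 ✓
(proc55, proc65): proc55 contains proc65 ✓
(proc57, proc59): proc57 contains proc59 ✓
(proc57, proc60): proc57 contains proc60 ✓
(proc57, proc65): proc57 contains proc65 ✓
(proc58, proc56): proc58 contains proc56 ✓
(proc58, proc64): proc58 contains proc64 ✓
(proc63, proc61): proc63 contains proc61 ✓
Count: 9.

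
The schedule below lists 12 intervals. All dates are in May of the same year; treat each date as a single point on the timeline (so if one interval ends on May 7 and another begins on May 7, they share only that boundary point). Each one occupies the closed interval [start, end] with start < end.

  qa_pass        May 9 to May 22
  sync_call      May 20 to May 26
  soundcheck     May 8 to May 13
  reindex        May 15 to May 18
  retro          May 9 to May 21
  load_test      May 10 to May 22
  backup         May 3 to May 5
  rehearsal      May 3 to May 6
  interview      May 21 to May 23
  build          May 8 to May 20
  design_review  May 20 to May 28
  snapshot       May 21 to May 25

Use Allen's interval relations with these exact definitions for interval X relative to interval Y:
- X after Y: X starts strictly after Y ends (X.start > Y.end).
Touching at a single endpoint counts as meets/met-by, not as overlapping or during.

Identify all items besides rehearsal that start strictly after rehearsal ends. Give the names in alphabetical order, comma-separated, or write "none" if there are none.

Target rehearsal = [May 3, May 6].
backup [May 3, May 5] → starts → no.
build [May 8, May 20] → after → yes.
design_review [May 20, May 28] → after → yes.
interview [May 21, May 23] → after → yes.
load_test [May 10, May 22] → after → yes.
qa_pass [May 9, May 22] → after → yes.
reindex [May 15, May 18] → after → yes.
retro [May 9, May 21] → after → yes.
snapshot [May 21, May 25] → after → yes.
soundcheck [May 8, May 13] → after → yes.
sync_call [May 20, May 26] → after → yes.
Result: build, design_review, interview, load_test, qa_pass, reindex, retro, snapshot, soundcheck, sync_call.

build, design_review, interview, load_test, qa_pass, reindex, retro, snapshot, soundcheck, sync_call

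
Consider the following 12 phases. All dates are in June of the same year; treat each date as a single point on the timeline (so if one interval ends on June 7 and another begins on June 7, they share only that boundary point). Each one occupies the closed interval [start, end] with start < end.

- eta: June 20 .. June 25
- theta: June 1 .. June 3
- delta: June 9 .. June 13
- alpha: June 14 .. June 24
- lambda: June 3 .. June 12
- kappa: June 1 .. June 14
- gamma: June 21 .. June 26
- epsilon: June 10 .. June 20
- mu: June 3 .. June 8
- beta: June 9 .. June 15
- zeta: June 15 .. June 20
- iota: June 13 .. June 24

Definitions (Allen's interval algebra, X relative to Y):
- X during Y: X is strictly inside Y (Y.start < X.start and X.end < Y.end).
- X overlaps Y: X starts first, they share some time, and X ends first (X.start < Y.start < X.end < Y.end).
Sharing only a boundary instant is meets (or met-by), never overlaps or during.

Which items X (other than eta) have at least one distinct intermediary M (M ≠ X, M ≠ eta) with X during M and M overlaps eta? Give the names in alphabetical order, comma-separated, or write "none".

zeta

Target eta = [June 20, June 25].
Intermediaries M with M overlaps eta: alpha, iota.
Via alpha — items with X during alpha: zeta.
Via iota — items with X during iota: zeta.
Union: zeta.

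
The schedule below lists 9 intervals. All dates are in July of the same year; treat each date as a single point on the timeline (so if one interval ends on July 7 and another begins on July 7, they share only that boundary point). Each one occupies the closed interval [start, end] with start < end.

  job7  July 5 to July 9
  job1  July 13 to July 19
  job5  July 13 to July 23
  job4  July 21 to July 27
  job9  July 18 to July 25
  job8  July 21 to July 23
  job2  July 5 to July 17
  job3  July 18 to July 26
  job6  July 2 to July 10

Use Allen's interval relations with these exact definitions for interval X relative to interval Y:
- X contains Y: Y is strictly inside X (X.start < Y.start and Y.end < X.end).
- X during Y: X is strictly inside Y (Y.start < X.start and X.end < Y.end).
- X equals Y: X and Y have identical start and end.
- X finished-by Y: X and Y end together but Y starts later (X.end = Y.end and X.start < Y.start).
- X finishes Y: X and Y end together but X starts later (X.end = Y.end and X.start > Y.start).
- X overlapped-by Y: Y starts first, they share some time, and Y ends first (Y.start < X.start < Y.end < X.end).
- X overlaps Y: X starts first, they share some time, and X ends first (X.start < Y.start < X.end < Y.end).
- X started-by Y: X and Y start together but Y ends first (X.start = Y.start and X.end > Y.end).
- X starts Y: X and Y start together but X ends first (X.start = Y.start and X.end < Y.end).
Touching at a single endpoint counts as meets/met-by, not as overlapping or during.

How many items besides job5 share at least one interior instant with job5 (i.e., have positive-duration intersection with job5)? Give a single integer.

Target job5 = [July 13, July 23].
job1 [July 13, July 19] → starts → counts.
job2 [July 5, July 17] → overlaps → counts.
job3 [July 18, July 26] → overlapped-by → counts.
job4 [July 21, July 27] → overlapped-by → counts.
job6 [July 2, July 10] → before → no.
job7 [July 5, July 9] → before → no.
job8 [July 21, July 23] → finishes → counts.
job9 [July 18, July 25] → overlapped-by → counts.
Total: 6.

6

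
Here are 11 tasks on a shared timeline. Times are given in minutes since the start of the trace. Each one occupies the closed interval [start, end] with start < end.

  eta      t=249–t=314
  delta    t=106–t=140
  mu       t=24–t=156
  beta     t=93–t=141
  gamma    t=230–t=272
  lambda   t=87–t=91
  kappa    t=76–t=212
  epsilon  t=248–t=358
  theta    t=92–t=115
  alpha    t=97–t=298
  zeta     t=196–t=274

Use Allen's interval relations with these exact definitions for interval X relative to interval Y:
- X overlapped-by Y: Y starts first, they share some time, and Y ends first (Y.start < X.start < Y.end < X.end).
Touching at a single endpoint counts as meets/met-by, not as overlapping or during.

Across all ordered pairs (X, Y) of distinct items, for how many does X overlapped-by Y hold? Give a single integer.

Checking all 110 ordered pairs for relation 'overlapped-by'; matching pairs in alphabetical order:
(alpha, beta): alpha overlapped-by beta ✓
(alpha, kappa): alpha overlapped-by kappa ✓
(alpha, mu): alpha overlapped-by mu ✓
(alpha, theta): alpha overlapped-by theta ✓
(beta, theta): beta overlapped-by theta ✓
(delta, theta): delta overlapped-by theta ✓
(epsilon, alpha): epsilon overlapped-by alpha ✓
(epsilon, gamma): epsilon overlapped-by gamma ✓
(epsilon, zeta): epsilon overlapped-by zeta ✓
(eta, alpha): eta overlapped-by alpha ✓
(eta, gamma): eta overlapped-by gamma ✓
(eta, zeta): eta overlapped-by zeta ✓
(kappa, mu): kappa overlapped-by mu ✓
(zeta, kappa): zeta overlapped-by kappa ✓
Count: 14.

14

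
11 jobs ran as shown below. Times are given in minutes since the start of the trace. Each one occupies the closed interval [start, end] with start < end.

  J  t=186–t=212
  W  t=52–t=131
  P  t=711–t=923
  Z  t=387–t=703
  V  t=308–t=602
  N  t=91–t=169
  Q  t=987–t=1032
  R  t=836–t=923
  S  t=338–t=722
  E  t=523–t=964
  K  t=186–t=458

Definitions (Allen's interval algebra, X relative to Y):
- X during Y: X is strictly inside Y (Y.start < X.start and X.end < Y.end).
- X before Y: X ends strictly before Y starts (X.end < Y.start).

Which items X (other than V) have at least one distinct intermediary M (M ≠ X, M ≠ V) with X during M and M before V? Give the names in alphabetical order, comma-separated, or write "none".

Target V = [t=308, t=602].
Intermediaries M with M before V: J, N, W.
Via J — items with X during J: none.
Via N — items with X during N: none.
Via W — items with X during W: none.
Union: none.

none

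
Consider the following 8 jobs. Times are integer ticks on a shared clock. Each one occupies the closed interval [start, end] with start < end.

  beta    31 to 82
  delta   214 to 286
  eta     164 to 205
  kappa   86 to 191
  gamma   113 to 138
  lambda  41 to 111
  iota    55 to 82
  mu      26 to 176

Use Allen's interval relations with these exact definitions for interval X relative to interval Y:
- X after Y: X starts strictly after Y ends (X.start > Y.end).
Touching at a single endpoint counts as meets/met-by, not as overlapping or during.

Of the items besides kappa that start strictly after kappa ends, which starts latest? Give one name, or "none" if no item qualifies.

delta

Target kappa = [86, 191].
beta [31, 82] → before → excluded.
delta [214, 286] → after → candidate.
eta [164, 205] → overlapped-by → excluded.
gamma [113, 138] → during → excluded.
iota [55, 82] → before → excluded.
lambda [41, 111] → overlaps → excluded.
mu [26, 176] → overlaps → excluded.
Among candidates, latest start is 214 → delta.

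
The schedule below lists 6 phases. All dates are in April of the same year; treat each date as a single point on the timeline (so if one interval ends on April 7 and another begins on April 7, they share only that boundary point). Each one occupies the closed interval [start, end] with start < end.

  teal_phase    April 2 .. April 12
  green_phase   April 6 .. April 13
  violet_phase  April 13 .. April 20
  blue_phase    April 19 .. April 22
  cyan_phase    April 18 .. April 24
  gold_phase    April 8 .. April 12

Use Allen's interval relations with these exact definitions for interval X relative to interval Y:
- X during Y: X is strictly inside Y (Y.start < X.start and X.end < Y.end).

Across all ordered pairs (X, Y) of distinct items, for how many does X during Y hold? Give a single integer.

2

Checking all 30 ordered pairs for relation 'during'; matching pairs in alphabetical order:
(blue_phase, cyan_phase): blue_phase during cyan_phase ✓
(gold_phase, green_phase): gold_phase during green_phase ✓
Count: 2.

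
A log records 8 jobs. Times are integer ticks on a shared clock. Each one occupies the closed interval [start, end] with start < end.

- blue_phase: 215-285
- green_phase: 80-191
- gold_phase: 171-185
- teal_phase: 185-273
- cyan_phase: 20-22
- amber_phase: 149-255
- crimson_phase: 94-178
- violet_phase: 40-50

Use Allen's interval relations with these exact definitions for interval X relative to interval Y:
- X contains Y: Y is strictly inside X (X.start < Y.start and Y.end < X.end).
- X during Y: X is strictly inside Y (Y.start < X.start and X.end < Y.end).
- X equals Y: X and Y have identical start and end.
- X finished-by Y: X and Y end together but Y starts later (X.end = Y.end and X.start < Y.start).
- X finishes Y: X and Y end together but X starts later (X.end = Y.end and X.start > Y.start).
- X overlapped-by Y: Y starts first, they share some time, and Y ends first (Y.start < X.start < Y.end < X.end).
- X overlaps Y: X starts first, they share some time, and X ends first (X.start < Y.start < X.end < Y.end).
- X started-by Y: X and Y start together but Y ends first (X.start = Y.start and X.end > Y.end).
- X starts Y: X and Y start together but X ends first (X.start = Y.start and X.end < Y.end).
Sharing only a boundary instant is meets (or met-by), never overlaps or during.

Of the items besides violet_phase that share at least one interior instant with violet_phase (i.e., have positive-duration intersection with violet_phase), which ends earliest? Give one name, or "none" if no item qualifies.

none

Target violet_phase = [40, 50].
amber_phase [149, 255] → after → excluded.
blue_phase [215, 285] → after → excluded.
crimson_phase [94, 178] → after → excluded.
cyan_phase [20, 22] → before → excluded.
gold_phase [171, 185] → after → excluded.
green_phase [80, 191] → after → excluded.
teal_phase [185, 273] → after → excluded.
No candidates → none.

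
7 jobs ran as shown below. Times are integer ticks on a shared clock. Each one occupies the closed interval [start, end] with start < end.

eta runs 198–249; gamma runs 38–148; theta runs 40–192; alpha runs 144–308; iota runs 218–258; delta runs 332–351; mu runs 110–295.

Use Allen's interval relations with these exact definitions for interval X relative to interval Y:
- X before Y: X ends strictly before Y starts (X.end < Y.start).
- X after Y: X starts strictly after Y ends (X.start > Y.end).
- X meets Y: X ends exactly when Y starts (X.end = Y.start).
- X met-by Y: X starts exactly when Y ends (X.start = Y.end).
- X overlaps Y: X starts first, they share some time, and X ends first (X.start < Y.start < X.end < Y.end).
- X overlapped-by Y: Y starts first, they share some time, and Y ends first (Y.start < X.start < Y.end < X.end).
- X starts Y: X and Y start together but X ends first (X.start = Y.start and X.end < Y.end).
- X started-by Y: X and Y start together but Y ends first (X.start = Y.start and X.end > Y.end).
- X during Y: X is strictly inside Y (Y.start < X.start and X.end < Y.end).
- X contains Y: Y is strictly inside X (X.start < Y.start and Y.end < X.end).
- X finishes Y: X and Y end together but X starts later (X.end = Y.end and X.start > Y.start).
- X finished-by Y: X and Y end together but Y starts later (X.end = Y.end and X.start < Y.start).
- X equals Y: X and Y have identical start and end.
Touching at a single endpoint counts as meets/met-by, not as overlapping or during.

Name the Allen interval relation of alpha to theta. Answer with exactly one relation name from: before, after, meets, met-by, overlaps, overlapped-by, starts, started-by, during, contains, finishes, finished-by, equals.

overlapped-by

alpha = [144, 308]; theta = [40, 192].
Compare endpoints: alpha.start > theta.start, alpha.start < theta.end, alpha.end > theta.start, alpha.end > theta.end.
That pattern is 'overlapped-by'.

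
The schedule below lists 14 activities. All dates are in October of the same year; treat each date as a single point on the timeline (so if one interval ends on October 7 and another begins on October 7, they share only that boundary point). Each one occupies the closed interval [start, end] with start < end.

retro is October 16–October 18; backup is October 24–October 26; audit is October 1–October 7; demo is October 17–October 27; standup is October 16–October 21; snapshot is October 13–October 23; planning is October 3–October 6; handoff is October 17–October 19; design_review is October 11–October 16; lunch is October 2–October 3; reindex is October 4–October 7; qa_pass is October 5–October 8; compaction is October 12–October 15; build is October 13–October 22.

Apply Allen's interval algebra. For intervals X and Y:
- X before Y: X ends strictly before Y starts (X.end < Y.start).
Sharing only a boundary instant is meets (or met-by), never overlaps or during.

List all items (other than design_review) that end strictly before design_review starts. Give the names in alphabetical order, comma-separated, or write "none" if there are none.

audit, lunch, planning, qa_pass, reindex

Target design_review = [October 11, October 16].
audit [October 1, October 7] → before → yes.
backup [October 24, October 26] → after → no.
build [October 13, October 22] → overlapped-by → no.
compaction [October 12, October 15] → during → no.
demo [October 17, October 27] → after → no.
handoff [October 17, October 19] → after → no.
lunch [October 2, October 3] → before → yes.
planning [October 3, October 6] → before → yes.
qa_pass [October 5, October 8] → before → yes.
reindex [October 4, October 7] → before → yes.
retro [October 16, October 18] → met-by → no.
snapshot [October 13, October 23] → overlapped-by → no.
standup [October 16, October 21] → met-by → no.
Result: audit, lunch, planning, qa_pass, reindex.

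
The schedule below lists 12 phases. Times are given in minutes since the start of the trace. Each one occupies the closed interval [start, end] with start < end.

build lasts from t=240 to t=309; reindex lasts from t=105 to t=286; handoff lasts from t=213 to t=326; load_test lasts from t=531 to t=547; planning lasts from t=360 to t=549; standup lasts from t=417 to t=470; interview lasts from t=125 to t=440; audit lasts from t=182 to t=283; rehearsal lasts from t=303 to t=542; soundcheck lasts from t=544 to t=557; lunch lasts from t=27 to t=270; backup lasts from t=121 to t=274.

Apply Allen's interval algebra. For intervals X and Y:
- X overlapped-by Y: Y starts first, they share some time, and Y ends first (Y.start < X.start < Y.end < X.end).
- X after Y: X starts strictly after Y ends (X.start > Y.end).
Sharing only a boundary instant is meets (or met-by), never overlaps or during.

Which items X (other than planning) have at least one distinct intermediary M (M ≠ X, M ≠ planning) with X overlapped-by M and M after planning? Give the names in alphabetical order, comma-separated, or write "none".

Target planning = [t=360, t=549].
Intermediaries M with M after planning: none.
Union: none.

none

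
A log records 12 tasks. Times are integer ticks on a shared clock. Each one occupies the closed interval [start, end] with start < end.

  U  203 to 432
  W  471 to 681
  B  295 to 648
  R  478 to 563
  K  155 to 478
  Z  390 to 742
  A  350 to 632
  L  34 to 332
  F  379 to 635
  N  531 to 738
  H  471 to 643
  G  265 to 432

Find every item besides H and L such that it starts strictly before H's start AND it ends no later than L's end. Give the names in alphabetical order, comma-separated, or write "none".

Conditions: its start is strictly before H's start (X.start < 471) AND its end is no later than L's end (X.end <= 332).
A: start 350 < 471? ✓; end 632 <= 332? ✗ → no.
B: start 295 < 471? ✓; end 648 <= 332? ✗ → no.
F: start 379 < 471? ✓; end 635 <= 332? ✗ → no.
G: start 265 < 471? ✓; end 432 <= 332? ✗ → no.
K: start 155 < 471? ✓; end 478 <= 332? ✗ → no.
N: start 531 < 471? ✗; end 738 <= 332? ✗ → no.
R: start 478 < 471? ✗; end 563 <= 332? ✗ → no.
U: start 203 < 471? ✓; end 432 <= 332? ✗ → no.
W: start 471 < 471? ✗; end 681 <= 332? ✗ → no.
Z: start 390 < 471? ✓; end 742 <= 332? ✗ → no.
Result: none.

none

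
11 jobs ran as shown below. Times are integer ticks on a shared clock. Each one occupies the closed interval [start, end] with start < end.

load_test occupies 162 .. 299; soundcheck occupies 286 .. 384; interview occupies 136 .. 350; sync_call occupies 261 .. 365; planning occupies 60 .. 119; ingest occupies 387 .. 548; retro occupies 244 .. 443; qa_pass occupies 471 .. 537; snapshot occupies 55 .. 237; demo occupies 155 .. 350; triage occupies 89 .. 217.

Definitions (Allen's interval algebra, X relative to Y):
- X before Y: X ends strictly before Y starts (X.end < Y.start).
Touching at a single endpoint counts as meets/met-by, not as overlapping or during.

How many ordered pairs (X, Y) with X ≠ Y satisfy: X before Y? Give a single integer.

29

Checking all 110 ordered pairs for relation 'before'; matching pairs in alphabetical order:
(demo, ingest): demo before ingest ✓
(demo, qa_pass): demo before qa_pass ✓
(interview, ingest): interview before ingest ✓
(interview, qa_pass): interview before qa_pass ✓
(load_test, ingest): load_test before ingest ✓
(load_test, qa_pass): load_test before qa_pass ✓
(planning, demo): planning before demo ✓
(planning, ingest): planning before ingest ✓
(planning, interview): planning before interview ✓
(planning, load_test): planning before load_test ✓
(planning, qa_pass): planning before qa_pass ✓
(planning, retro): planning before retro ✓
(planning, soundcheck): planning before soundcheck ✓
(planning, sync_call): planning before sync_call ✓
(retro, qa_pass): retro before qa_pass ✓
(snapshot, ingest): snapshot before ingest ✓
(snapshot, qa_pass): snapshot before qa_pass ✓
(snapshot, retro): snapshot before retro ✓
(snapshot, soundcheck): snapshot before soundcheck ✓
(snapshot, sync_call): snapshot before sync_call ✓
(soundcheck, ingest): soundcheck before ingest ✓
(soundcheck, qa_pass): soundcheck before qa_pass ✓
(sync_call, ingest): sync_call before ingest ✓
(sync_call, qa_pass): sync_call before qa_pass ✓
... plus 5 further pairs not listed.
Count: 29.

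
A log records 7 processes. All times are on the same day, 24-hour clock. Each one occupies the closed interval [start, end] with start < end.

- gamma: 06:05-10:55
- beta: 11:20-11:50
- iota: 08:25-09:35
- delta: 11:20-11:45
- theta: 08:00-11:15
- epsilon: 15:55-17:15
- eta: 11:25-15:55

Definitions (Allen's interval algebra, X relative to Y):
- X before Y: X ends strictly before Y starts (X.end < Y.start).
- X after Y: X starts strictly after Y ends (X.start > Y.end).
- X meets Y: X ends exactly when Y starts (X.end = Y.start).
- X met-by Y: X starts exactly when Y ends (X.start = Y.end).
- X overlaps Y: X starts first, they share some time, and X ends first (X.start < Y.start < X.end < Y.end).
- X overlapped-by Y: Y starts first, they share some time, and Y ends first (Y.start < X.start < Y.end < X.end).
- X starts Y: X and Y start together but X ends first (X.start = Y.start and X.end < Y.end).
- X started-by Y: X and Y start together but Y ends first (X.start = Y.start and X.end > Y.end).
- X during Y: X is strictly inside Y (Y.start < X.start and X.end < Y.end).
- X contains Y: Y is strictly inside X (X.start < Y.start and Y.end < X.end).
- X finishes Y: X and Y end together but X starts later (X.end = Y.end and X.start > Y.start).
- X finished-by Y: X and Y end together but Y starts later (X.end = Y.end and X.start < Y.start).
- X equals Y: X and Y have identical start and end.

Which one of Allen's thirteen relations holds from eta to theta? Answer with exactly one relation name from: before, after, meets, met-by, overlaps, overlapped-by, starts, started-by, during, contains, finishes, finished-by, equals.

after

eta = [11:25, 15:55]; theta = [08:00, 11:15].
Compare endpoints: eta.start > theta.start, eta.start > theta.end, eta.end > theta.start, eta.end > theta.end.
That pattern is 'after'.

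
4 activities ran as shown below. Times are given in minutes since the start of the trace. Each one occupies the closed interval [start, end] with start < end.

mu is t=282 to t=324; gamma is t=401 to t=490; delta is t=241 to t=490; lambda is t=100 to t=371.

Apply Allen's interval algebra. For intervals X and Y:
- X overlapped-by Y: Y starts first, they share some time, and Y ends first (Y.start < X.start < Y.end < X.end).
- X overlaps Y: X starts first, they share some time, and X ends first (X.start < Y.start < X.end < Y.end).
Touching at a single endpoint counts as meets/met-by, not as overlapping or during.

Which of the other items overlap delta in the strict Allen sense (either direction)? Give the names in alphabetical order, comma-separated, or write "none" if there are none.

Target delta = [t=241, t=490].
gamma [t=401, t=490] → finishes → no.
lambda [t=100, t=371] → overlaps → yes.
mu [t=282, t=324] → during → no.
Result: lambda.

lambda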